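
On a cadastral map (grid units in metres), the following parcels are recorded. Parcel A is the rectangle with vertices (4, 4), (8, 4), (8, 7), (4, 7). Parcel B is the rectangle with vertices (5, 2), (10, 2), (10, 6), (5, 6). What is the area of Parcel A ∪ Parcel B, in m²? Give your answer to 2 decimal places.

26.00

By inclusion–exclusion:
Individual areas: |Parcel A| = 12, |Parcel B| = 20.
|Parcel A∩Parcel B|: x∈[5,8], y∈[4,6] → 3·2 = 6.
|Parcel A ∪ Parcel B| = 32 − 6 = 26.00.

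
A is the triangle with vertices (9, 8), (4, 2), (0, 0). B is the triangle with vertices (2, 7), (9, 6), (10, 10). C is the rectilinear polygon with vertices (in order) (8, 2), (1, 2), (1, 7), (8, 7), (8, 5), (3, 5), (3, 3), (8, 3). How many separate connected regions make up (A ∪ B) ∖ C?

(A ∪ B) ∖ C splits into 3 disjoint pieces (area 1.75, area 2.3333, area 11.9286).

3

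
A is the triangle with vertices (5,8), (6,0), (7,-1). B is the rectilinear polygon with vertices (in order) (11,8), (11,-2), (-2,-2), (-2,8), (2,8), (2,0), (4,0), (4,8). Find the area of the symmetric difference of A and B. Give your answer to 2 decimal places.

110.50

|A| = 3.5, |B| = 114, |A∩B| = 3.5.
|A △ B| = |A| + |B| − 2·|A∩B| = 3.5 + 114 − 7 = 110.50.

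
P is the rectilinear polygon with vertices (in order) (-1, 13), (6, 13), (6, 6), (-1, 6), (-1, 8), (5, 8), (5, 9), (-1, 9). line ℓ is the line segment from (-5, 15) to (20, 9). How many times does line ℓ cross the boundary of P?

The segment meets the boundary at (6,12.36), (3.333,13).

2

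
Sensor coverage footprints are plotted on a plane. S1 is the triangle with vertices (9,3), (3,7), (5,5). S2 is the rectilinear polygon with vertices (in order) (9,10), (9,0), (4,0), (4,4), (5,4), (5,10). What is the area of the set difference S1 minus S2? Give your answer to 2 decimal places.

|S1| = 2, |S1∩S2| = 1.3333.
|S1 ∖ S2| = |S1| − |S1∩S2| = 2 − 1.3333 = 0.67.

0.67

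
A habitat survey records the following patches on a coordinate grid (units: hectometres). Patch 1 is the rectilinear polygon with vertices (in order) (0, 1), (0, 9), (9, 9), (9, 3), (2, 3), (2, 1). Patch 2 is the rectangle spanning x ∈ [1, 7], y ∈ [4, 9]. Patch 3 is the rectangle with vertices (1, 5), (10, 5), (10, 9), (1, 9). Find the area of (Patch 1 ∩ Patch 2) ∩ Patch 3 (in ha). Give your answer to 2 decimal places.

24.00

The region (Patch 1 ∩ Patch 2) ∩ Patch 3 is the polygon with vertices (7,5), (1,5), (1,9), (7,9).
By the shoelace formula its area is 24.00.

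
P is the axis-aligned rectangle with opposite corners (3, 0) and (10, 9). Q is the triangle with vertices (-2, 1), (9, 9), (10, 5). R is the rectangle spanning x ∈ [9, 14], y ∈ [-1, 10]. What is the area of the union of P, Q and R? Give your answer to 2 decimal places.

113.92

By inclusion–exclusion:
Individual areas: |P| = 63, |Q| = 26, |R| = 55.
|P∩Q| = 21.0758.
|P∩R|: x∈[9,10], y∈[0,9] → 1·9 = 9.
|Q∩R| = 2.1667.
|P∩Q∩R| = 2.1667.
|P ∪ Q ∪ R| = 144 − 32.2424 + 2.1667 = 113.92.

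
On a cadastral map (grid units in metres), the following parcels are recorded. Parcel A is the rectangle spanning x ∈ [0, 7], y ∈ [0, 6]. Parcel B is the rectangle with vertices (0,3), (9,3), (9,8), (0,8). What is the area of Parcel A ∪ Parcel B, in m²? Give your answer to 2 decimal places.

66.00

By inclusion–exclusion:
Individual areas: |Parcel A| = 42, |Parcel B| = 45.
|Parcel A∩Parcel B|: x∈[0,7], y∈[3,6] → 7·3 = 21.
|Parcel A ∪ Parcel B| = 87 − 21 = 66.00.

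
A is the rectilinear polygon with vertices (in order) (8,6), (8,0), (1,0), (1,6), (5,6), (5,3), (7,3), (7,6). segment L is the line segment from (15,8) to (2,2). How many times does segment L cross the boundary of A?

The segment meets the boundary at (5,3.385), (7,4.308), (8,4.769).

3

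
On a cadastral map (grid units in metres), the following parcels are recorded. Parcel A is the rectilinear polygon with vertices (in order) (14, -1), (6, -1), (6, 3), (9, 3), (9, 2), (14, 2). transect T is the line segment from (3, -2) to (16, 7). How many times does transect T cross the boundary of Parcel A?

The segment meets the boundary at (9,2.154), (6,0.077).

2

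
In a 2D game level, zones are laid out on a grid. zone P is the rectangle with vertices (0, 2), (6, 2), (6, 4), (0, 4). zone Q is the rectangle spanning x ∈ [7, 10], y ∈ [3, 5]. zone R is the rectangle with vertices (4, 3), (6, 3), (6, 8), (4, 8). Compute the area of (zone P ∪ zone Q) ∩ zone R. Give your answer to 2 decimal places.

2.00

The region (zone P ∪ zone Q) ∩ zone R is the polygon with vertices (6,3), (4,3), (4,4), (6,4).
By the shoelace formula its area is 2.00.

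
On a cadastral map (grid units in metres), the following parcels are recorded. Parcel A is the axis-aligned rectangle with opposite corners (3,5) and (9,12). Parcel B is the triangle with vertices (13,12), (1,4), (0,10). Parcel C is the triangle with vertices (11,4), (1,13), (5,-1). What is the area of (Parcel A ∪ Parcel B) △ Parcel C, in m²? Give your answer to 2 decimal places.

65.30

|Parcel A ∪ Parcel B| = 60.4615.
|(Parcel A ∪ Parcel B) ∩ Parcel C| = 23.581.
|(Parcel A ∪ Parcel B) △ Parcel C| = 60.4615 + 52 − 47.1621 = 65.30.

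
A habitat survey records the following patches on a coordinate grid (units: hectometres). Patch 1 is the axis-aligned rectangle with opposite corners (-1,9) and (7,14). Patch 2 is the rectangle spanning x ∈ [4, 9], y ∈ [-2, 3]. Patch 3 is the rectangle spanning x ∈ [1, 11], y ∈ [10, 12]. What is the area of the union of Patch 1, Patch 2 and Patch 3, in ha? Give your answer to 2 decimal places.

By inclusion–exclusion:
Individual areas: |Patch 1| = 40, |Patch 2| = 25, |Patch 3| = 20.
|Patch 1∩Patch 2| = 0 (no overlap).
|Patch 1∩Patch 3|: x∈[1,7], y∈[10,12] → 6·2 = 12.
|Patch 2∩Patch 3| = 0 (no overlap).
|Patch 1∩Patch 2∩Patch 3| = 0.
|Patch 1 ∪ Patch 2 ∪ Patch 3| = 85 − 12 + 0 = 73.00.

73.00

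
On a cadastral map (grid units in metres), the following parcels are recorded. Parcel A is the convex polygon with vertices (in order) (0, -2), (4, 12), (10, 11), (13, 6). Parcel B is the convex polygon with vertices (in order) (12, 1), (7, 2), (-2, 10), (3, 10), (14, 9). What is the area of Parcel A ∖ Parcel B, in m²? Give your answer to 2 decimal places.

35.47

|Parcel A| = 88.5, |Parcel A∩Parcel B| = 53.0318.
|Parcel A ∖ Parcel B| = |Parcel A| − |Parcel A∩Parcel B| = 88.5 − 53.0318 = 35.47.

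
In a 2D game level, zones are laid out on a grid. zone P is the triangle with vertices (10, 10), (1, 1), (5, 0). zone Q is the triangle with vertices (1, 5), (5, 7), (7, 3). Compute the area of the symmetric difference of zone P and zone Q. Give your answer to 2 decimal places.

26.01

|zone P| = 22.5, |zone Q| = 10, |zone P∩zone Q| = 3.244.
|zone P △ zone Q| = |zone P| + |zone Q| − 2·|zone P∩zone Q| = 22.5 + 10 − 6.4881 = 26.01.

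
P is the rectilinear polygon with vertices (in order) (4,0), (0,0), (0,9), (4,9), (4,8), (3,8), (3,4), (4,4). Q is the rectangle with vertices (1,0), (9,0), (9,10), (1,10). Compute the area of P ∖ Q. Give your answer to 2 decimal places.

9.00

|P| = 32, |P∩Q| = 23.
|P ∖ Q| = |P| − |P∩Q| = 32 − 23 = 9.00.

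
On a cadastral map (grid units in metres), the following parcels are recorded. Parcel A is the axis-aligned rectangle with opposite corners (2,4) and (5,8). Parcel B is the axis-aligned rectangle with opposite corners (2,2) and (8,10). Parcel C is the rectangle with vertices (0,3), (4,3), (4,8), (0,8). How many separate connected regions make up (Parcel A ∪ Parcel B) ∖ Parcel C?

1

(Parcel A ∪ Parcel B) ∖ Parcel C is a single connected region.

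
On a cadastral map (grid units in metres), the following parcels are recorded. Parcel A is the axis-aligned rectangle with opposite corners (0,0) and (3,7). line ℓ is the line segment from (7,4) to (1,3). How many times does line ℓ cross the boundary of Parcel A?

1

The segment meets the boundary at (3,3.333).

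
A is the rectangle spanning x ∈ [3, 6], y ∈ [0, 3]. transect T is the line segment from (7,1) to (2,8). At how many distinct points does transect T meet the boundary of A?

2

The segment meets the boundary at (5.571,3), (6,2.4).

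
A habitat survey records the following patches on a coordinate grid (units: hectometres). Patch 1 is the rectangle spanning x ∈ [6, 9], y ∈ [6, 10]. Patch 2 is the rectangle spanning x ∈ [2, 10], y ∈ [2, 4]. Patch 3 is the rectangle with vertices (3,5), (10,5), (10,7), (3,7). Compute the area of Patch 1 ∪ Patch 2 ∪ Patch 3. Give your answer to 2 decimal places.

39.00

By inclusion–exclusion:
Individual areas: |Patch 1| = 12, |Patch 2| = 16, |Patch 3| = 14.
|Patch 1∩Patch 2| = 0 (no overlap).
|Patch 1∩Patch 3|: x∈[6,9], y∈[6,7] → 3·1 = 3.
|Patch 2∩Patch 3| = 0 (no overlap).
|Patch 1∩Patch 2∩Patch 3| = 0.
|Patch 1 ∪ Patch 2 ∪ Patch 3| = 42 − 3 + 0 = 39.00.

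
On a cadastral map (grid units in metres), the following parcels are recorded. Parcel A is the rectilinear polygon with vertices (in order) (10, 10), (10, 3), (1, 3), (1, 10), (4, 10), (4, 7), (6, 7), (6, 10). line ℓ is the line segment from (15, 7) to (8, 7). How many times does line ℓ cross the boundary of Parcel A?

1

The segment meets the boundary at (10,7).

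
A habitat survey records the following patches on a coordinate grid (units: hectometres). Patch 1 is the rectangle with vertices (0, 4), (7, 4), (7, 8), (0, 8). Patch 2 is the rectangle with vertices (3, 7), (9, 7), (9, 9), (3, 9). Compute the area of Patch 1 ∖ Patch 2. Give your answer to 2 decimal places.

|Patch 1∩Patch 2|: x∈[3,7], y∈[7,8] → 4·1 = 4.
|Patch 1| = 28.
|Patch 1 ∖ Patch 2| = |Patch 1| − |Patch 1∩Patch 2| = 28 − 4 = 24.00.

24.00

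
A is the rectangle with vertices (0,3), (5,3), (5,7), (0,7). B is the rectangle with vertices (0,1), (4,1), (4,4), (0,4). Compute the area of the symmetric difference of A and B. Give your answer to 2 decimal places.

24.00

|A∩B|: x∈[0,4], y∈[3,4] → 4·1 = 4.
|A △ B| = |A| + |B| − 2·|A∩B| = 20 + 12 − 8 = 24.00.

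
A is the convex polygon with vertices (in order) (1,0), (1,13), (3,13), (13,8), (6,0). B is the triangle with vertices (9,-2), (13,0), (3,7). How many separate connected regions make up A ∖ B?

A ∖ B is a single connected region.

1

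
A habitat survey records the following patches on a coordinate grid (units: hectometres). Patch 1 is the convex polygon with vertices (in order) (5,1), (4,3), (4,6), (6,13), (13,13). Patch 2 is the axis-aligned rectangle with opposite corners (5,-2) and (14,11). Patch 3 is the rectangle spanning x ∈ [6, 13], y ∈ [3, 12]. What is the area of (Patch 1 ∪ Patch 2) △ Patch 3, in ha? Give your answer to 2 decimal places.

|Patch 1 ∪ Patch 2| = 135.9881.
|(Patch 1 ∪ Patch 2) ∩ Patch 3| = 62.
|(Patch 1 ∪ Patch 2) △ Patch 3| = 135.9881 + 63 − 124 = 74.99.

74.99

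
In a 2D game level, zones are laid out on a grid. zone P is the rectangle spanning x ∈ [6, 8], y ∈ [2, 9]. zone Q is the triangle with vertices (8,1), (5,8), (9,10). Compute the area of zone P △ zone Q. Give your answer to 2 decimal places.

9.26

|zone P| = 14, |zone Q| = 17, |zone P∩zone Q| = 10.869.
|zone P △ zone Q| = |zone P| + |zone Q| − 2·|zone P∩zone Q| = 14 + 17 − 21.7381 = 9.26.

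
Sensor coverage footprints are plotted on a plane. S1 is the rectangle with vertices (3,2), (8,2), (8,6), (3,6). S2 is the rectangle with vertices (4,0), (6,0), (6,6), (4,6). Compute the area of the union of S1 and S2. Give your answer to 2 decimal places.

24.00

By inclusion–exclusion:
Individual areas: |S1| = 20, |S2| = 12.
|S1∩S2|: x∈[4,6], y∈[2,6] → 2·4 = 8.
|S1 ∪ S2| = 32 − 8 = 24.00.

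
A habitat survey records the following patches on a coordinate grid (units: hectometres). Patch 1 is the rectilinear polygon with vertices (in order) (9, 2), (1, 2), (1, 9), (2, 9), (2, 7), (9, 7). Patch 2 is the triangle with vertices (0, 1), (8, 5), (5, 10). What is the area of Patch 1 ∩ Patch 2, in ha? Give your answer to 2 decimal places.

19.90

The intersection is the polygon with vertices (1,2), (1,2.8), (3.333,7), (6.8,7), (8,5), (2,2).
By the shoelace formula its area is 19.90.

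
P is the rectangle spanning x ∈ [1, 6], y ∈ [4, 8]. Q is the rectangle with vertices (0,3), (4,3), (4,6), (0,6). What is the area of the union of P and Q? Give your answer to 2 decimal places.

By inclusion–exclusion:
Individual areas: |P| = 20, |Q| = 12.
|P∩Q|: x∈[1,4], y∈[4,6] → 3·2 = 6.
|P ∪ Q| = 32 − 6 = 26.00.

26.00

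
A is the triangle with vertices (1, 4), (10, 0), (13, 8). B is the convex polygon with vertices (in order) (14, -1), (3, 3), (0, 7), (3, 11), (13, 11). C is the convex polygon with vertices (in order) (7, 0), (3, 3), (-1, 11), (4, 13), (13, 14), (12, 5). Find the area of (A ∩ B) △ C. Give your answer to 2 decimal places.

97.63

|A ∩ B| = 39.9583.
|(A ∩ B) ∩ C| = 33.9164.
|(A ∩ B) △ C| = 39.9583 + 125.5 − 67.8327 = 97.63.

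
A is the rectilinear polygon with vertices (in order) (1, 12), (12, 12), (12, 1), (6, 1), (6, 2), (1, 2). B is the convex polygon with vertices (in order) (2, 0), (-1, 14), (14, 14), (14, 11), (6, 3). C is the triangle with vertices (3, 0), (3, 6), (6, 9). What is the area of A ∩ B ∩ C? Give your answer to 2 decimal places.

8.33

The intersection is the polygon with vertices (3,2), (3,6), (6,9), (3.667,2).
By the shoelace formula its area is 8.33.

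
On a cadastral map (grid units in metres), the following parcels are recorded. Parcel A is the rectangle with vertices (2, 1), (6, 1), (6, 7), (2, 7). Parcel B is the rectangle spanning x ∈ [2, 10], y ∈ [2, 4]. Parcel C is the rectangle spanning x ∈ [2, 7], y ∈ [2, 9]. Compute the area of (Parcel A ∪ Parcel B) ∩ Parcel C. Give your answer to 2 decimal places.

The region (Parcel A ∪ Parcel B) ∩ Parcel C is the polygon with vertices (2,4), (2,7), (6,7), (6,4), (7,4), (7,2), (6,2), (2,2).
By the shoelace formula its area is 22.00.

22.00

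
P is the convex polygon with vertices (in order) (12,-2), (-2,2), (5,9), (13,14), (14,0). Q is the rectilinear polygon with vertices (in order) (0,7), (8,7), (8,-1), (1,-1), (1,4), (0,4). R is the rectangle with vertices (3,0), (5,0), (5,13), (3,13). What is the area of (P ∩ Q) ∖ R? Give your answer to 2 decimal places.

|P ∩ Q| = 46.5.
|(P ∩ Q) ∩ R| = 13.4286.
|(P ∩ Q) ∖ R| = 46.5 − 13.4286 = 33.07.

33.07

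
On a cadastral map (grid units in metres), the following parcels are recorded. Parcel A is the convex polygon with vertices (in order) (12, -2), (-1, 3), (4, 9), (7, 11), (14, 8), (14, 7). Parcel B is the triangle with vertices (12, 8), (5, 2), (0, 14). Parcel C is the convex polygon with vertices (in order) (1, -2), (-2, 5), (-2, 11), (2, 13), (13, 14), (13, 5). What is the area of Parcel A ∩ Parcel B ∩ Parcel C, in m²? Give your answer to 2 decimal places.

The intersection is the polygon with vertices (6.571,10.714), (12,8), (5,2), (2.722,7.467), (4,9).
By the shoelace formula its area is 40.88.

40.88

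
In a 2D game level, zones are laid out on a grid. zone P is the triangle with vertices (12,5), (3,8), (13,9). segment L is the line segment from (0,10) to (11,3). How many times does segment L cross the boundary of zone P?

The segment meets the boundary at (3.3,7.9), (3.123,8.012).

2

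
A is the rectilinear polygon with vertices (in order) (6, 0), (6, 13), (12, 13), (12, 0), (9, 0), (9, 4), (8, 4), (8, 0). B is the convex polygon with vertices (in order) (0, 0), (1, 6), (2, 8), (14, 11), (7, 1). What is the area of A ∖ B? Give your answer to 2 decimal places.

|A| = 74, |A∩B| = 33.8571.
|A ∖ B| = |A| − |A∩B| = 74 − 33.8571 = 40.14.

40.14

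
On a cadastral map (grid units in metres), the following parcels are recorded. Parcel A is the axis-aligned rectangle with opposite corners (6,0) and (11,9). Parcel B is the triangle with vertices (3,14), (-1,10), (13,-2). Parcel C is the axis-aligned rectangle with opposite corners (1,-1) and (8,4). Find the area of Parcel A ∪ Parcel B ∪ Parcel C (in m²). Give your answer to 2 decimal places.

107.35

By inclusion–exclusion:
Individual areas: |Parcel A| = 45, |Parcel B| = 52, |Parcel C| = 35.
|Parcel A∩Parcel B| = 16.6542.
|Parcel A∩Parcel C|: x∈[6,8], y∈[0,4] → 2·4 = 8.
|Parcel B∩Parcel C| = 1.7143.
|Parcel A∩Parcel B∩Parcel C| = 1.7143.
|Parcel A ∪ Parcel B ∪ Parcel C| = 132 − 26.3685 + 1.7143 = 107.35.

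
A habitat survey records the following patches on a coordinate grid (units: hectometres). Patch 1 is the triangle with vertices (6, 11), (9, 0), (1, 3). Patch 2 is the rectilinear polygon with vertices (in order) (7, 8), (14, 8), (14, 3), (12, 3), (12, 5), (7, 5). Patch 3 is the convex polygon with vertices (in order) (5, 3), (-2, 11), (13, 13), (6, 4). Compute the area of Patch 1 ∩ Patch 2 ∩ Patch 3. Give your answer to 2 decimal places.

0.42

The intersection is the polygon with vertices (7,7.333), (7.413,5.817), (7,5.286).
By the shoelace formula its area is 0.42.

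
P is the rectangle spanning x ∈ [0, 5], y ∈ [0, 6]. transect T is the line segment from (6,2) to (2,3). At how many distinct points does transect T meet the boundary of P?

The segment meets the boundary at (5,2.25).

1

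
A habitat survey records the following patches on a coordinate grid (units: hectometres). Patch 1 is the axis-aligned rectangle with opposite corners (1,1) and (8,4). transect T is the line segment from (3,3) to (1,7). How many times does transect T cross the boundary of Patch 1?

1

The segment meets the boundary at (2.5,4).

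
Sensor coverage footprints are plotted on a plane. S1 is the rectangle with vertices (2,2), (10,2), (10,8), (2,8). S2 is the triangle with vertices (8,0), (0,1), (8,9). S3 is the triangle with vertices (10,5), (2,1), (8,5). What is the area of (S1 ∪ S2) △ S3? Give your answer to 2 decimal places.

|S1 ∪ S2| = 60.5.
|(S1 ∪ S2) ∩ S3| = 4.
|(S1 ∪ S2) △ S3| = 60.5 + 4 − 8 = 56.50.

56.50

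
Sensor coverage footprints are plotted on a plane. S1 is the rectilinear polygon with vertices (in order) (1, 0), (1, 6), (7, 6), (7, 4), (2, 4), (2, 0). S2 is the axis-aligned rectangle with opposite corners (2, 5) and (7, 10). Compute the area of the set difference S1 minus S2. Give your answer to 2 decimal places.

11.00

|S1| = 16, |S1∩S2| = 5.
|S1 ∖ S2| = |S1| − |S1∩S2| = 16 − 5 = 11.00.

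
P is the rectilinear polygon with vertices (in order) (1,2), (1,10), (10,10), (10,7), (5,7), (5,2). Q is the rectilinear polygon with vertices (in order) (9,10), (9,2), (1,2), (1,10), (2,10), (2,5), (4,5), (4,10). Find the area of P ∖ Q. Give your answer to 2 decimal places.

|P| = 47, |P∩Q| = 34.
|P ∖ Q| = |P| − |P∩Q| = 47 − 34 = 13.00.

13.00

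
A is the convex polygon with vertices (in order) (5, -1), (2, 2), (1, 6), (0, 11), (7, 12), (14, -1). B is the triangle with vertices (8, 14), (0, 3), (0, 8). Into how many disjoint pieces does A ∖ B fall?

A ∖ B splits into 2 disjoint pieces (area 93.0871, area 6.6292).

2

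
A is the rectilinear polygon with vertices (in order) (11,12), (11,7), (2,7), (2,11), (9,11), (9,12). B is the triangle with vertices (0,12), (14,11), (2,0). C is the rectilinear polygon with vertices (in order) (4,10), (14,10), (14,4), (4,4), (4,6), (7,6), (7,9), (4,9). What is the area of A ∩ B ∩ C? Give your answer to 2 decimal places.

14.15

The intersection is the polygon with vertices (9.636,7), (7,7), (7,9), (4,9), (4,10), (11,10), (11,8.25).
By the shoelace formula its area is 14.15.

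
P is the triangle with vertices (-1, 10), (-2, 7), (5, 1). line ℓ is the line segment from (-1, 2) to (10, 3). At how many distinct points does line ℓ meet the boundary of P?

2

The segment meets the boundary at (4.029,2.457), (3.37,2.397).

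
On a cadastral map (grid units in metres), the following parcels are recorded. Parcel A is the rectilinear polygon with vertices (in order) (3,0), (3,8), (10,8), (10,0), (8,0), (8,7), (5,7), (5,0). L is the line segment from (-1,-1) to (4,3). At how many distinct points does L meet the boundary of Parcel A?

1

The segment meets the boundary at (3,2.2).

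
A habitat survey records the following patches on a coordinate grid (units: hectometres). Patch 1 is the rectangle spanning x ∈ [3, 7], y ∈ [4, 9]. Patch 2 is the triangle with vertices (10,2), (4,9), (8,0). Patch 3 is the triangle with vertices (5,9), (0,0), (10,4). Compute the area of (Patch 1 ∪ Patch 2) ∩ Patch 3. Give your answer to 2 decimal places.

17.35

The region (Patch 1 ∪ Patch 2) ∩ Patch 3 is the polygon with vertices (7,5.5), (8.723,3.489), (6.793,2.717), (6.222,4), (3,4), (3,5.4), (5,9), (7,7).
By the shoelace formula its area is 17.35.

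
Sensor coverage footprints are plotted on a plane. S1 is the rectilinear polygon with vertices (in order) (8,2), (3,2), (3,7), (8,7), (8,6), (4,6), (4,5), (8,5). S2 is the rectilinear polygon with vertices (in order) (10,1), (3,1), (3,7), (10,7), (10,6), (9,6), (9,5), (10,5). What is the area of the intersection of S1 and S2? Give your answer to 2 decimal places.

21.00

The intersection is the polygon with vertices (3,2), (3,7), (8,7), (8,6), (4,6), (4,5), (8,5), (8,2).
By the shoelace formula its area is 21.00.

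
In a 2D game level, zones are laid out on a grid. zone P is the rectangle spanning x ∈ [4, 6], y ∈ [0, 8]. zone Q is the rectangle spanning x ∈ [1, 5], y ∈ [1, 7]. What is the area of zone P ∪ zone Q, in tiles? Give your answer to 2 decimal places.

34.00

By inclusion–exclusion:
Individual areas: |zone P| = 16, |zone Q| = 24.
|zone P∩zone Q|: x∈[4,5], y∈[1,7] → 1·6 = 6.
|zone P ∪ zone Q| = 40 − 6 = 34.00.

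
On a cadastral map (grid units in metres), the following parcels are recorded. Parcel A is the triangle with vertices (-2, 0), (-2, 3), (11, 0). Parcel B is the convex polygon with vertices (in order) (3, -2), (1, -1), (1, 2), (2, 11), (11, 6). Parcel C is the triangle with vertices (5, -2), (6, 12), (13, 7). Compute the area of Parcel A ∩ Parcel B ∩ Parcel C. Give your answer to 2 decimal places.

The intersection is the polygon with vertices (5.154,0.154), (5.238,1.33), (6.125,1.125).
By the shoelace formula its area is 0.53.

0.53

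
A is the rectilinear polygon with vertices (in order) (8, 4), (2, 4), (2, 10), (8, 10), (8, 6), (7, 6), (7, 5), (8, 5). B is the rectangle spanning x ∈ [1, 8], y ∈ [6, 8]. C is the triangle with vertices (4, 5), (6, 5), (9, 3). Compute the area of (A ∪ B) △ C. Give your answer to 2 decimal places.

36.00

|A ∪ B| = 37.
|(A ∪ B) ∩ C| = 1.5.
|(A ∪ B) △ C| = 37 + 2 − 3 = 36.00.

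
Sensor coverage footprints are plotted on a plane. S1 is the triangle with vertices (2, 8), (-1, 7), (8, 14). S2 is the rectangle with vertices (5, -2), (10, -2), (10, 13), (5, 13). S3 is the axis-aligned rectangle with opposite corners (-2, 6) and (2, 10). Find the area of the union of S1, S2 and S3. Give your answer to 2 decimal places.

94.14

By inclusion–exclusion:
Individual areas: |S1| = 6, |S2| = 75, |S3| = 16.
|S1∩S2| = 0.8571.
|S1∩S3| = 2.
|S2∩S3| = 0 (no overlap).
|S1∩S2∩S3| = 0.
|S1 ∪ S2 ∪ S3| = 97 − 2.8571 + 0 = 94.14.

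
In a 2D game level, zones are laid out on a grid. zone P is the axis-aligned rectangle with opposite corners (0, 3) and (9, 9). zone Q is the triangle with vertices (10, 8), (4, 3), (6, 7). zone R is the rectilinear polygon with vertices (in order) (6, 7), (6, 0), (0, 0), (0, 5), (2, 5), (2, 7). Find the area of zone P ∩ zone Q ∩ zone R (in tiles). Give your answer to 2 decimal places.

2.33

The intersection is the polygon with vertices (4,3), (6,7), (6,4.667).
By the shoelace formula its area is 2.33.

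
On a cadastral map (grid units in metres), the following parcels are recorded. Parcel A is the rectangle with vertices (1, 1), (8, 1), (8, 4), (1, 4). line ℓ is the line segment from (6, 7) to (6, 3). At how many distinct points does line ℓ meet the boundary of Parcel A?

The segment meets the boundary at (6,4).

1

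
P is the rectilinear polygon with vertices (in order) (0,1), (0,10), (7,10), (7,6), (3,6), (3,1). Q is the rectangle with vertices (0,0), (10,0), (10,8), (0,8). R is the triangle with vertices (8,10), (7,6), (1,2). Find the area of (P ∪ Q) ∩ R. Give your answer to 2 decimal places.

9.07

The region (P ∪ Q) ∩ R is the polygon with vertices (7,8), (7.5,8), (7,6), (1,2), (7,8.857).
By the shoelace formula its area is 9.07.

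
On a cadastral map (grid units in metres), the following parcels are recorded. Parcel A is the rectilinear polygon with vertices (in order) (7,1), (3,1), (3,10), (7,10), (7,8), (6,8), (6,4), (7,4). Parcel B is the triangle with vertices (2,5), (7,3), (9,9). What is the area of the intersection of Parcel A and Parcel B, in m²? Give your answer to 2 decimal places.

8.09

The intersection is the polygon with vertices (3,5.571), (6,7.286), (6,4), (7,4), (7,3), (3,4.6).
By the shoelace formula its area is 8.09.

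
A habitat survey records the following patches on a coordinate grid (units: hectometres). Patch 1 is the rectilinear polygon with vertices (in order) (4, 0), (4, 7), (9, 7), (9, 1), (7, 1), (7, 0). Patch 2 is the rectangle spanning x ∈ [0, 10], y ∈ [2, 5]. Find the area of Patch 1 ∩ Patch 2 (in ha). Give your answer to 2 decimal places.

The intersection is the polygon with vertices (4,5), (9,5), (9,2), (4,2).
By the shoelace formula its area is 15.00.

15.00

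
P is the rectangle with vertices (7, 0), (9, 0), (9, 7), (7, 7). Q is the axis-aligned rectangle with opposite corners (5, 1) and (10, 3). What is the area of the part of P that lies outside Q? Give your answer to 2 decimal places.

|P∩Q|: x∈[7,9], y∈[1,3] → 2·2 = 4.
|P| = 14.
|P ∖ Q| = |P| − |P∩Q| = 14 − 4 = 10.00.

10.00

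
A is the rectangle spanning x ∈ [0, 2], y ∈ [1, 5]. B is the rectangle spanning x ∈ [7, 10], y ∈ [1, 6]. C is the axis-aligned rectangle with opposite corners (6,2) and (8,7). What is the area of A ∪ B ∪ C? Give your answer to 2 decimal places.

By inclusion–exclusion:
Individual areas: |A| = 8, |B| = 15, |C| = 10.
|A∩B| = 0 (no overlap).
|A∩C| = 0 (no overlap).
|B∩C|: x∈[7,8], y∈[2,6] → 1·4 = 4.
|A∩B∩C| = 0.
|A ∪ B ∪ C| = 33 − 4 + 0 = 29.00.

29.00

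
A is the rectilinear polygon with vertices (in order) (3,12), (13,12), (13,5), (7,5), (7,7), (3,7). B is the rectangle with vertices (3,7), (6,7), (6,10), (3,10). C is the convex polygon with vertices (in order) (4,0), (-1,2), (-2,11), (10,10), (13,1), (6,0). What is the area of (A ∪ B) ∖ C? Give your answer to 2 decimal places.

|A ∪ B| = 62.
|(A ∪ B) ∩ C| = 33.2083.
|(A ∪ B) ∖ C| = 62 − 33.2083 = 28.79.

28.79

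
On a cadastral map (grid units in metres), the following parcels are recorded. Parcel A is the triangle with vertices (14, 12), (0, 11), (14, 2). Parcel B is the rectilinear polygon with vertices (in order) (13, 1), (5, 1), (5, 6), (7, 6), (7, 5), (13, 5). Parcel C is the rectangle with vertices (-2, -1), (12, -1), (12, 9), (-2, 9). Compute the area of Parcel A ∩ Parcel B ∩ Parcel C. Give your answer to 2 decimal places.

2.29

The intersection is the polygon with vertices (12,5), (12,3.286), (9.333,5).
By the shoelace formula its area is 2.29.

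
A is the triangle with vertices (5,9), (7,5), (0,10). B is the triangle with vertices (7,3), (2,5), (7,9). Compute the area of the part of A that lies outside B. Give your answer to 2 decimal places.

6.57

|A| = 9, |A∩B| = 2.4259.
|A ∖ B| = |A| − |A∩B| = 9 − 2.4259 = 6.57.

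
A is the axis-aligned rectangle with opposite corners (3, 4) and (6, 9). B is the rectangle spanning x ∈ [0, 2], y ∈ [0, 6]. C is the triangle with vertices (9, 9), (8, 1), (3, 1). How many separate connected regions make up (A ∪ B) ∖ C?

(A ∪ B) ∖ C splits into 2 disjoint pieces (area 14.625, area 12).

2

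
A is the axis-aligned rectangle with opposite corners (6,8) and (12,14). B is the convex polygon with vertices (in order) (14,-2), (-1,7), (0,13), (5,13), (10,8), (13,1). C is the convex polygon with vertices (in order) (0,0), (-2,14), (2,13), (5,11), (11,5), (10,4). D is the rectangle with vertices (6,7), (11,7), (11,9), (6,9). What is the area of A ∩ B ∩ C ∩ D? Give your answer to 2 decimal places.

The intersection is the polygon with vertices (8,8), (6,8), (6,9), (7,9).
By the shoelace formula its area is 1.50.

1.50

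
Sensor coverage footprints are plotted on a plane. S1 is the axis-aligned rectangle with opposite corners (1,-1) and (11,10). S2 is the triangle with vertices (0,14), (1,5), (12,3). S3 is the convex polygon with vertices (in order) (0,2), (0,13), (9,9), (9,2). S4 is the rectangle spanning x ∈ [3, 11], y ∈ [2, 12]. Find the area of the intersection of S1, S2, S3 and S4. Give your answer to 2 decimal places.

25.60

The intersection is the polygon with vertices (4.364,10), (9,5.75), (9,3.546), (3,4.636), (3,10).
By the shoelace formula its area is 25.60.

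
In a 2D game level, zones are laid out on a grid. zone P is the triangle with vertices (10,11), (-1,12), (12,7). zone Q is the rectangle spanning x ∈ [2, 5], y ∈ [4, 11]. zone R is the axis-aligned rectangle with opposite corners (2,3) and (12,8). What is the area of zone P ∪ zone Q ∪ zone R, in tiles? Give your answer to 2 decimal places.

76.76

By inclusion–exclusion:
Individual areas: |zone P| = 21, |zone Q| = 21, |zone R| = 50.
|zone P∩zone Q| = 2.1923.
|zone P∩zone R| = 1.05.
|zone Q∩zone R|: x∈[2,5], y∈[4,8] → 3·4 = 12.
|zone P∩zone Q∩zone R| = 0.
|zone P ∪ zone Q ∪ zone R| = 92 − 15.2423 + 0 = 76.76.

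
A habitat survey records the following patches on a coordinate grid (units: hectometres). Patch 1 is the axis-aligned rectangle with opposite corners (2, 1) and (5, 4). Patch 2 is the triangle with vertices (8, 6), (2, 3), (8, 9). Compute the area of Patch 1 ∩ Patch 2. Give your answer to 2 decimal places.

0.50

The intersection is the polygon with vertices (4,4), (2,3), (3,4).
By the shoelace formula its area is 0.50.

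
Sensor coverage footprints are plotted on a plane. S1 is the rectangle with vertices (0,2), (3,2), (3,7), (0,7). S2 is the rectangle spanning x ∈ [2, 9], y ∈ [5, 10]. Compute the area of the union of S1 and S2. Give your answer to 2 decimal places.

48.00

By inclusion–exclusion:
Individual areas: |S1| = 15, |S2| = 35.
|S1∩S2|: x∈[2,3], y∈[5,7] → 1·2 = 2.
|S1 ∪ S2| = 50 − 2 = 48.00.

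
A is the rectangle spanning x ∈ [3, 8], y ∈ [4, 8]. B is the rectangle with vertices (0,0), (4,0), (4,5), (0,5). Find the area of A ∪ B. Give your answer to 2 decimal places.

39.00

By inclusion–exclusion:
Individual areas: |A| = 20, |B| = 20.
|A∩B|: x∈[3,4], y∈[4,5] → 1·1 = 1.
|A ∪ B| = 40 − 1 = 39.00.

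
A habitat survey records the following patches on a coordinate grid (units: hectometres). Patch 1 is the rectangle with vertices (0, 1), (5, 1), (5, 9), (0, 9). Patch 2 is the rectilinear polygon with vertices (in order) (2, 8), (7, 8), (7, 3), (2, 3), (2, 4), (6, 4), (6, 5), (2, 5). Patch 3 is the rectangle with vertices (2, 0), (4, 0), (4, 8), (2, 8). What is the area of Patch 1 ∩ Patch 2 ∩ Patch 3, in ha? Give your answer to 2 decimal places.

8.00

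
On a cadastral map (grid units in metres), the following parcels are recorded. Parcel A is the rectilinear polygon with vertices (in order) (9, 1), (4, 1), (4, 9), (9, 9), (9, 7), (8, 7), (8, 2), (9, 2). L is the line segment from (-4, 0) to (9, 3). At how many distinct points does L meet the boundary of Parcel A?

2

The segment meets the boundary at (8,2.769), (4,1.846).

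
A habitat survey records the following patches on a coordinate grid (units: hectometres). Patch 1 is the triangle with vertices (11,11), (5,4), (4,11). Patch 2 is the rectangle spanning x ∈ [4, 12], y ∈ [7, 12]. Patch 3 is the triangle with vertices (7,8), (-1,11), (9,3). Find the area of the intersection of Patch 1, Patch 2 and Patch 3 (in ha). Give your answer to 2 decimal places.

The intersection is the polygon with vertices (4.571,7), (4.283,9.019), (7,8), (7.4,7).
By the shoelace formula its area is 4.01.

4.01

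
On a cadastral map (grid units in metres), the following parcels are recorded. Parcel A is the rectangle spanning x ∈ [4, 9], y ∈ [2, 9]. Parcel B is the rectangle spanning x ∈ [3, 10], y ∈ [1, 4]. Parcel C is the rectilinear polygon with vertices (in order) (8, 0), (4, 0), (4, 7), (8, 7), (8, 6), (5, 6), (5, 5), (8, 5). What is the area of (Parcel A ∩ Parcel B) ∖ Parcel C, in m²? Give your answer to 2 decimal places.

|Parcel A ∩ Parcel B| = 10.
|(Parcel A ∩ Parcel B) ∩ Parcel C| = 8.
|(Parcel A ∩ Parcel B) ∖ Parcel C| = 10 − 8 = 2.00.

2.00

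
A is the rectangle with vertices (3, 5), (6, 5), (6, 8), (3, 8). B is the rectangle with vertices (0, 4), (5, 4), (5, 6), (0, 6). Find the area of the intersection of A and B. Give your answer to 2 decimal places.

|A∩B|: x∈[3,5], y∈[5,6] → 2·1 = 2.

2.00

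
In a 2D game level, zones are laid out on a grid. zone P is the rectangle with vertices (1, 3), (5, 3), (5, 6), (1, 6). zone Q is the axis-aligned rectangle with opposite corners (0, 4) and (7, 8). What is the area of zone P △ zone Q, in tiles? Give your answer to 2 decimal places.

|zone P∩zone Q|: x∈[1,5], y∈[4,6] → 4·2 = 8.
|zone P △ zone Q| = |zone P| + |zone Q| − 2·|zone P∩zone Q| = 12 + 28 − 16 = 24.00.

24.00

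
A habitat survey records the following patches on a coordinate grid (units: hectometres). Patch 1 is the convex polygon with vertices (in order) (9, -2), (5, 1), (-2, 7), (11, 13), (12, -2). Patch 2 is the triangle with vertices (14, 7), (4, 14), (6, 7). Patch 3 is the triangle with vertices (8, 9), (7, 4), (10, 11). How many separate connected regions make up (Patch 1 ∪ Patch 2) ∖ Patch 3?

(Patch 1 ∪ Patch 2) ∖ Patch 3 is a single connected region.

1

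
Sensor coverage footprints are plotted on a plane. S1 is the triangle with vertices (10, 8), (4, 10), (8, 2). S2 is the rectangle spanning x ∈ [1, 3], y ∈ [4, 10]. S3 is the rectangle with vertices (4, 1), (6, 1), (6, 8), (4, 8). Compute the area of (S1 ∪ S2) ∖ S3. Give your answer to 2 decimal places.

|S1 ∪ S2| = 32.
|(S1 ∪ S2) ∩ S3| = 1.
|(S1 ∪ S2) ∖ S3| = 32 − 1 = 31.00.

31.00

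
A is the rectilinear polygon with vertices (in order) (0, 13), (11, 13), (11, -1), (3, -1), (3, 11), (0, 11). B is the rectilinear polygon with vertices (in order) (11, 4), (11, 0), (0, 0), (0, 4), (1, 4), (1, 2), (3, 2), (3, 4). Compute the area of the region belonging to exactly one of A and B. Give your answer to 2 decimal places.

|A| = 118, |B| = 40, |A∩B| = 32.
|A △ B| = |A| + |B| − 2·|A∩B| = 118 + 40 − 64 = 94.00.

94.00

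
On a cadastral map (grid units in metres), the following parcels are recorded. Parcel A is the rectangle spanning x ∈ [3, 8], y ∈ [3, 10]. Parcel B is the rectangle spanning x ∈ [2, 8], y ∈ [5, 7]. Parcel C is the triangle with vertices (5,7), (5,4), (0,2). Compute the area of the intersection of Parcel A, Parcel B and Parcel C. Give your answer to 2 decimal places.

2.00

The intersection is the polygon with vertices (3,5), (5,7), (5,5).
By the shoelace formula its area is 2.00.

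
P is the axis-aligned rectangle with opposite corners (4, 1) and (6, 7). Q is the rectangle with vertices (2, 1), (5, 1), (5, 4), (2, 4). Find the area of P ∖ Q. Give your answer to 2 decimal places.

9.00

|P∩Q|: x∈[4,5], y∈[1,4] → 1·3 = 3.
|P| = 12.
|P ∖ Q| = |P| − |P∩Q| = 12 − 3 = 9.00.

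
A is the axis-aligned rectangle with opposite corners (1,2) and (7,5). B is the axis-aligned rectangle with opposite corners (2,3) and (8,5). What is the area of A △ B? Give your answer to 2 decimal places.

|A∩B|: x∈[2,7], y∈[3,5] → 5·2 = 10.
|A △ B| = |A| + |B| − 2·|A∩B| = 18 + 12 − 20 = 10.00.

10.00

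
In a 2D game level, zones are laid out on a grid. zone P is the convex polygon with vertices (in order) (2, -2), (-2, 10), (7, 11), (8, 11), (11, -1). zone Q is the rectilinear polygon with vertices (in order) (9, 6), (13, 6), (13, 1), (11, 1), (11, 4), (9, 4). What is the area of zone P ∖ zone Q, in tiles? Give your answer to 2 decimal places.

117.00

|zone P| = 118, |zone P∩zone Q| = 1.
|zone P ∖ zone Q| = |zone P| − |zone P∩zone Q| = 118 − 1 = 117.00.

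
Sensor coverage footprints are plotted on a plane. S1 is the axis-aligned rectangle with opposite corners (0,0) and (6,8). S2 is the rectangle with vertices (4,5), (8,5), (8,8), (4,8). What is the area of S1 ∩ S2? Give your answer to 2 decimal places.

6.00

|S1∩S2|: x∈[4,6], y∈[5,8] → 2·3 = 6.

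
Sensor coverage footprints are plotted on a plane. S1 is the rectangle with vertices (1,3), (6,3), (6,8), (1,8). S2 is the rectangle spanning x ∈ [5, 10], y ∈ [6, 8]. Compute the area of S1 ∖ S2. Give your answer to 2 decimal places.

23.00

|S1∩S2|: x∈[5,6], y∈[6,8] → 1·2 = 2.
|S1| = 25.
|S1 ∖ S2| = |S1| − |S1∩S2| = 25 − 2 = 23.00.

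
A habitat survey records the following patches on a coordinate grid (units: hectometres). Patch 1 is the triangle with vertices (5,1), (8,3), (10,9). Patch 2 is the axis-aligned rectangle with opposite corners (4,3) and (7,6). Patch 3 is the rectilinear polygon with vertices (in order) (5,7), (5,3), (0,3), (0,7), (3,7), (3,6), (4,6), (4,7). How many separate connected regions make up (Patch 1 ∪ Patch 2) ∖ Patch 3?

(Patch 1 ∪ Patch 2) ∖ Patch 3 is a single connected region.

1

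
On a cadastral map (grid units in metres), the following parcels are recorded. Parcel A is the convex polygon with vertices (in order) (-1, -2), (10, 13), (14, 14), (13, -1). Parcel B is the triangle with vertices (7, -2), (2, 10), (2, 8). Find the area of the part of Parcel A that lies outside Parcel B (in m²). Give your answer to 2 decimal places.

|Parcel A| = 129, |Parcel A∩Parcel B| = 1.8674.
|Parcel A ∖ Parcel B| = |Parcel A| − |Parcel A∩Parcel B| = 129 − 1.8674 = 127.13.

127.13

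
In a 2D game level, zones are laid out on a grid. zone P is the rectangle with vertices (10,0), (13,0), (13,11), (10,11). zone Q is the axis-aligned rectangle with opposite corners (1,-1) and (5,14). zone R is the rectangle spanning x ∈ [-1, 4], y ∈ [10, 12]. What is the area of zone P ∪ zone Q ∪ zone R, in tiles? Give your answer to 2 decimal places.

97.00

By inclusion–exclusion:
Individual areas: |zone P| = 33, |zone Q| = 60, |zone R| = 10.
|zone P∩zone Q| = 0 (no overlap).
|zone P∩zone R| = 0 (no overlap).
|zone Q∩zone R|: x∈[1,4], y∈[10,12] → 3·2 = 6.
|zone P∩zone Q∩zone R| = 0.
|zone P ∪ zone Q ∪ zone R| = 103 − 6 + 0 = 97.00.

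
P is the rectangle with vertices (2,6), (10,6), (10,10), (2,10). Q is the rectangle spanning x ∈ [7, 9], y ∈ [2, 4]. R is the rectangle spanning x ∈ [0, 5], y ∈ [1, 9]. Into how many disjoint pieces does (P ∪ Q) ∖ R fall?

(P ∪ Q) ∖ R splits into 2 disjoint pieces (area 23, area 4).

2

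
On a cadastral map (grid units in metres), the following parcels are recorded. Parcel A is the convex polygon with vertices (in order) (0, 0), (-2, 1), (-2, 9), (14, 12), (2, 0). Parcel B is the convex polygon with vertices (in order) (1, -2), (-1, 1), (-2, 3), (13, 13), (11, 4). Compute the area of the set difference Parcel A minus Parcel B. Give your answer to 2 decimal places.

|Parcel A| = 95, |Parcel A∩Parcel B| = 55.2456.
|Parcel A ∖ Parcel B| = |Parcel A| − |Parcel A∩Parcel B| = 95 − 55.2456 = 39.75.

39.75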